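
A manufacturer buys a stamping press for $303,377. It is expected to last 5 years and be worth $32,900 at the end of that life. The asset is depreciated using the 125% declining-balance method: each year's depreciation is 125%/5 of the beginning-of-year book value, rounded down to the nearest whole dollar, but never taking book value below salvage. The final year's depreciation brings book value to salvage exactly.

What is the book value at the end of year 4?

Depreciable base = $303,377 − $32,900 = $270,477.
Year 1: ⌊$303,377 × 125%/5⌋ = $75,844. Book value $227,533.
Year 2: ⌊$227,533 × 125%/5⌋ = $56,883. Book value $170,650.
Year 3: ⌊$170,650 × 125%/5⌋ = $42,662. Book value $127,988.
Year 4: ⌊$127,988 × 125%/5⌋ = $31,997. Book value $95,991.

$95,991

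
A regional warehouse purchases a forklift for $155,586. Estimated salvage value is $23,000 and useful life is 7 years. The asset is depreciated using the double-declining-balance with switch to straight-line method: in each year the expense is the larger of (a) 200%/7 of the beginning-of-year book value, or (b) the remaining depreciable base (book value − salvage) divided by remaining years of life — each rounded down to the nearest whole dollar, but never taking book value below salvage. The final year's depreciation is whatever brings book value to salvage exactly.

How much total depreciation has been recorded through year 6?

$132,586

Depreciable base = $155,586 − $23,000 = $132,586.
Year 1: DB = ⌊$155,586 × 200%/7⌋ = $44,453; SL = ⌊$132,586/7⌋ = $18,940 → take DB $44,453. Book value $111,133.
Year 2: DB = ⌊$111,133 × 200%/7⌋ = $31,752; SL = ⌊$88,133/6⌋ = $14,688 → take DB $31,752. Book value $79,381.
Year 3: DB = ⌊$79,381 × 200%/7⌋ = $22,680; SL = ⌊$56,381/5⌋ = $11,276 → take DB $22,680. Book value $56,701.
Year 4: DB = ⌊$56,701 × 200%/7⌋ = $16,200; SL = ⌊$33,701/4⌋ = $8,425 → take DB $16,200. Book value $40,501.
Year 5: DB = ⌊$40,501 × 200%/7⌋ = $11,571; SL = ⌊$17,501/3⌋ = $5,833 → take DB $11,571. Book value $28,930.
Year 6: DB = ⌊$28,930 × 200%/7⌋ = $8,265; SL = ⌊$5,930/2⌋ = $2,965 → take DB $8,265, capped at $5,930. Book value $23,000.
Accumulated through year 6 = $155,586 − $23,000 = $132,586.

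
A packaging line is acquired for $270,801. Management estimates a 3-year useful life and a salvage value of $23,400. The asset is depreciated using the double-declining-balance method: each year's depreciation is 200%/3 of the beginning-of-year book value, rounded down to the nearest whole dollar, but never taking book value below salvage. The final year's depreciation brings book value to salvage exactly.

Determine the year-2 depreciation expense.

Depreciable base = $270,801 − $23,400 = $247,401.
Year 1: ⌊$270,801 × 200%/3⌋ = $180,534. Book value $90,267.
Year 2: ⌊$90,267 × 200%/3⌋ = $60,178. Book value $30,089.

$60,178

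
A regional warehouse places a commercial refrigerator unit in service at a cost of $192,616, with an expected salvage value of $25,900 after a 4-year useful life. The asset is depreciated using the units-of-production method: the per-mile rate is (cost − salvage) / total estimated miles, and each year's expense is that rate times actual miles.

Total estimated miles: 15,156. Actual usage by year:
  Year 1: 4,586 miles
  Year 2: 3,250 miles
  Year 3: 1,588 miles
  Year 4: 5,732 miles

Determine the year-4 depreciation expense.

$63,052

Depreciable base = $192,616 − $25,900 = $166,716.
Rate = $166,716 / 15,156 miles = $11 per mile.
Year 1: 4,586 × $11 = $50,446. Book value $142,170.
Year 2: 3,250 × $11 = $35,750. Book value $106,420.
Year 3: 1,588 × $11 = $17,468. Book value $88,952.
Year 4: 5,732 × $11 = $63,052. Book value $25,900.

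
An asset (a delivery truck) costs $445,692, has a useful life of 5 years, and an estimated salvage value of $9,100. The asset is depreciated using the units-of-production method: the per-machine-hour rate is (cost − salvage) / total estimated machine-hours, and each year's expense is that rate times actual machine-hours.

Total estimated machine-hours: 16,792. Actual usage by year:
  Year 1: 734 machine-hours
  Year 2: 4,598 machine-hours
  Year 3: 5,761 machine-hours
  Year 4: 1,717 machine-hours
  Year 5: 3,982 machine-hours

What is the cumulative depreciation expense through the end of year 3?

Depreciable base = $445,692 − $9,100 = $436,592.
Rate = $436,592 / 16,792 machine-hours = $26 per machine-hour.
Year 1: 734 × $26 = $19,084. Book value $426,608.
Year 2: 4,598 × $26 = $119,548. Book value $307,060.
Year 3: 5,761 × $26 = $149,786. Book value $157,274.
Accumulated through year 3 = $445,692 − $157,274 = $288,418.

$288,418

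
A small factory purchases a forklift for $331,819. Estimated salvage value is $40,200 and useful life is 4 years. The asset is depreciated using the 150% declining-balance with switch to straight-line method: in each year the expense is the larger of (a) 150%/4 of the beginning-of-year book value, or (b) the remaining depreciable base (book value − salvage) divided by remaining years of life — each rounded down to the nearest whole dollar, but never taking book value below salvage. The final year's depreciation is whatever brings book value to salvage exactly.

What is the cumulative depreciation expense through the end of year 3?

Depreciable base = $331,819 − $40,200 = $291,619.
Year 1: DB = ⌊$331,819 × 150%/4⌋ = $124,432; SL = ⌊$291,619/4⌋ = $72,904 → take DB $124,432. Book value $207,387.
Year 2: DB = ⌊$207,387 × 150%/4⌋ = $77,770; SL = ⌊$167,187/3⌋ = $55,729 → take DB $77,770. Book value $129,617.
Year 3: DB = ⌊$129,617 × 150%/4⌋ = $48,606; SL = ⌊$89,417/2⌋ = $44,708 → take DB $48,606. Book value $81,011.
Accumulated through year 3 = $331,819 − $81,011 = $250,808.

$250,808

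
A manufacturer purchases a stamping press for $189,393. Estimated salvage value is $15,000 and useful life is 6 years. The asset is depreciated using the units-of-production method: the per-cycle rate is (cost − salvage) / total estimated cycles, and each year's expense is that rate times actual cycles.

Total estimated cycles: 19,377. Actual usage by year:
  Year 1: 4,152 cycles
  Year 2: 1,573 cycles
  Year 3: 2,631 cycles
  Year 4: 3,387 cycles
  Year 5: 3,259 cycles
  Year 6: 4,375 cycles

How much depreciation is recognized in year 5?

$29,331

Depreciable base = $189,393 − $15,000 = $174,393.
Rate = $174,393 / 19,377 cycles = $9 per cycle.
Year 1: 4,152 × $9 = $37,368. Book value $152,025.
Year 2: 1,573 × $9 = $14,157. Book value $137,868.
Year 3: 2,631 × $9 = $23,679. Book value $114,189.
Year 4: 3,387 × $9 = $30,483. Book value $83,706.
Year 5: 3,259 × $9 = $29,331. Book value $54,375.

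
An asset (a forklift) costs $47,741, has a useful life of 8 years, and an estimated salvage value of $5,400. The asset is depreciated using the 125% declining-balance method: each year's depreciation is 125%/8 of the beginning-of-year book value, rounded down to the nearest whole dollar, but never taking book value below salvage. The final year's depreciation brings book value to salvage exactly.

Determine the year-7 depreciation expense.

Depreciable base = $47,741 − $5,400 = $42,341.
Year 1: ⌊$47,741 × 125%/8⌋ = $7,459. Book value $40,282.
Year 2: ⌊$40,282 × 125%/8⌋ = $6,294. Book value $33,988.
Year 3: ⌊$33,988 × 125%/8⌋ = $5,310. Book value $28,678.
Year 4: ⌊$28,678 × 125%/8⌋ = $4,480. Book value $24,198.
Year 5: ⌊$24,198 × 125%/8⌋ = $3,780. Book value $20,418.
Year 6: ⌊$20,418 × 125%/8⌋ = $3,190. Book value $17,228.
Year 7: ⌊$17,228 × 125%/8⌋ = $2,691. Book value $14,537.

$2,691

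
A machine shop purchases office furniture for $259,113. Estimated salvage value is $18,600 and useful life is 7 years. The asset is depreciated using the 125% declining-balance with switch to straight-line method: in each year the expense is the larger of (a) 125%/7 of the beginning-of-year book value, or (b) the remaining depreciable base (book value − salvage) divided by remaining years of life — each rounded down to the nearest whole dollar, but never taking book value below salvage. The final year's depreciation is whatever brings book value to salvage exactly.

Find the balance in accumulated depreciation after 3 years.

$115,524

Depreciable base = $259,113 − $18,600 = $240,513.
Year 1: DB = ⌊$259,113 × 125%/7⌋ = $46,270; SL = ⌊$240,513/7⌋ = $34,359 → take DB $46,270. Book value $212,843.
Year 2: DB = ⌊$212,843 × 125%/7⌋ = $38,007; SL = ⌊$194,243/6⌋ = $32,373 → take DB $38,007. Book value $174,836.
Year 3: DB = ⌊$174,836 × 125%/7⌋ = $31,220; SL = ⌊$156,236/5⌋ = $31,247 → take SL $31,247. Book value $143,589.
Accumulated through year 3 = $259,113 − $143,589 = $115,524.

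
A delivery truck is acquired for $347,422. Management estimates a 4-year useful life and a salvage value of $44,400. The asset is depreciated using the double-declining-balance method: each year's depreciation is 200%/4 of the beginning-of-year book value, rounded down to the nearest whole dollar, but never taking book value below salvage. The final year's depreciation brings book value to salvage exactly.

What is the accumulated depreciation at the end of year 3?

Depreciable base = $347,422 − $44,400 = $303,022.
Year 1: ⌊$347,422 × 200%/4⌋ = $173,711. Book value $173,711.
Year 2: ⌊$173,711 × 200%/4⌋ = $86,855. Book value $86,856.
Year 3: ⌊$86,856 × 200%/4⌋ = $43,428, capped at $42,456. Book value $44,400.
Accumulated through year 3 = $347,422 − $44,400 = $303,022.

$303,022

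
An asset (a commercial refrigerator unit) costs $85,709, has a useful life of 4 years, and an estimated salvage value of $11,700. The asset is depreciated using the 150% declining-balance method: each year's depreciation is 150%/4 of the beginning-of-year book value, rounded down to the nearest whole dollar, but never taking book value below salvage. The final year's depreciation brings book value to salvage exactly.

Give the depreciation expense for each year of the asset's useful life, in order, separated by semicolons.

Depreciable base = $85,709 − $11,700 = $74,009.
Year 1: ⌊$85,709 × 150%/4⌋ = $32,140. Book value $53,569.
Year 2: ⌊$53,569 × 150%/4⌋ = $20,088. Book value $33,481.
Year 3: ⌊$33,481 × 150%/4⌋ = $12,555. Book value $20,926.
Year 4 (final): $20,926 − $11,700 = $9,226. Book value $11,700.

$32,140; $20,088; $12,555; $9,226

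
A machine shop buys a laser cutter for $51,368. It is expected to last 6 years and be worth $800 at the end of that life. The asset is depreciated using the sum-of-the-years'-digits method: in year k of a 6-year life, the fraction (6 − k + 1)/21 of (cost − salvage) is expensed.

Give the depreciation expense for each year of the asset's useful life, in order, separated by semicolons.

Depreciable base = $51,368 − $800 = $50,568.
Sum of the years' digits = 6+5+4+3+2+1 = 21.
Year 1: $50,568 × 6/21 = $14,448. Book value $36,920.
Year 2: $50,568 × 5/21 = $12,040. Book value $24,880.
Year 3: $50,568 × 4/21 = $9,632. Book value $15,248.
Year 4: $50,568 × 3/21 = $7,224. Book value $8,024.
Year 5: $50,568 × 2/21 = $4,816. Book value $3,208.
Year 6: $50,568 × 1/21 = $2,408. Book value $800.

$14,448; $12,040; $9,632; $7,224; $4,816; $2,408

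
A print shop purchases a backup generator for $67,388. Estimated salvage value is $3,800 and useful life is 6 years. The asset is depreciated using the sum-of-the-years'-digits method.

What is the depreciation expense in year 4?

$9,084

Depreciable base = $67,388 − $3,800 = $63,588.
Sum of the years' digits = 6+5+4+3+2+1 = 21.
Year 1: $63,588 × 6/21 = $18,168. Book value $49,220.
Year 2: $63,588 × 5/21 = $15,140. Book value $34,080.
Year 3: $63,588 × 4/21 = $12,112. Book value $21,968.
Year 4: $63,588 × 3/21 = $9,084. Book value $12,884.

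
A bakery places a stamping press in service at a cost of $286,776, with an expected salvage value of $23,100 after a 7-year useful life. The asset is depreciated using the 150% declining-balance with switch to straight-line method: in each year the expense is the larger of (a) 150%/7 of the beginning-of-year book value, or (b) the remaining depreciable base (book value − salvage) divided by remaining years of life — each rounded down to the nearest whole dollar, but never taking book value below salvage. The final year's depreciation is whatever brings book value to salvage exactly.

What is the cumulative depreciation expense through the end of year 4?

$177,480

Depreciable base = $286,776 − $23,100 = $263,676.
Year 1: DB = ⌊$286,776 × 150%/7⌋ = $61,452; SL = ⌊$263,676/7⌋ = $37,668 → take DB $61,452. Book value $225,324.
Year 2: DB = ⌊$225,324 × 150%/7⌋ = $48,283; SL = ⌊$202,224/6⌋ = $33,704 → take DB $48,283. Book value $177,041.
Year 3: DB = ⌊$177,041 × 150%/7⌋ = $37,937; SL = ⌊$153,941/5⌋ = $30,788 → take DB $37,937. Book value $139,104.
Year 4: DB = ⌊$139,104 × 150%/7⌋ = $29,808; SL = ⌊$116,004/4⌋ = $29,001 → take DB $29,808. Book value $109,296.
Accumulated through year 4 = $286,776 − $109,296 = $177,480.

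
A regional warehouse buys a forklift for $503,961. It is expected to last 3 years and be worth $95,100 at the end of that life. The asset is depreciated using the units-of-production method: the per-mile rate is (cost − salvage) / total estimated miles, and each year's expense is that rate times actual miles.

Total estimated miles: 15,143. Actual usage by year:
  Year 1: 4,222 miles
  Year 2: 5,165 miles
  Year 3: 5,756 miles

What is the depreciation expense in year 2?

Depreciable base = $503,961 − $95,100 = $408,861.
Rate = $408,861 / 15,143 miles = $27 per mile.
Year 1: 4,222 × $27 = $113,994. Book value $389,967.
Year 2: 5,165 × $27 = $139,455. Book value $250,512.

$139,455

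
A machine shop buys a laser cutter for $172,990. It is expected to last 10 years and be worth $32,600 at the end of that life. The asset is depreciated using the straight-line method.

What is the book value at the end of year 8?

Depreciable base = $172,990 − $32,600 = $140,390.
Annual expense = $140,390 / 10 = $14,039.
End of year 1: book value $158,951.
End of year 2: book value $144,912.
End of year 3: book value $130,873.
End of year 4: book value $116,834.
End of year 5: book value $102,795.
End of year 6: book value $88,756.
End of year 7: book value $74,717.
End of year 8: book value $60,678.

$60,678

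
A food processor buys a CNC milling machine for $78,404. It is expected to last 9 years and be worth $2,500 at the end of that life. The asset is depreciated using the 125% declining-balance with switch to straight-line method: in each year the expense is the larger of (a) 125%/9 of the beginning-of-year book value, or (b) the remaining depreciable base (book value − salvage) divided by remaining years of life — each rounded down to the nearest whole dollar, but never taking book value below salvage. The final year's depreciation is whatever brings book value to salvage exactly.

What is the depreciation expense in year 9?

Depreciable base = $78,404 − $2,500 = $75,904.
Year 1: DB = ⌊$78,404 × 125%/9⌋ = $10,889; SL = ⌊$75,904/9⌋ = $8,433 → take DB $10,889. Book value $67,515.
Year 2: DB = ⌊$67,515 × 125%/9⌋ = $9,377; SL = ⌊$65,015/8⌋ = $8,126 → take DB $9,377. Book value $58,138.
Year 3: DB = ⌊$58,138 × 125%/9⌋ = $8,074; SL = ⌊$55,638/7⌋ = $7,948 → take DB $8,074. Book value $50,064.
Year 4: DB = ⌊$50,064 × 125%/9⌋ = $6,953; SL = ⌊$47,564/6⌋ = $7,927 → take SL $7,927. Book value $42,137.
Year 5: DB = ⌊$42,137 × 125%/9⌋ = $5,852; SL = ⌊$39,637/5⌋ = $7,927 → take SL $7,927. Book value $34,210.
Year 6: DB = ⌊$34,210 × 125%/9⌋ = $4,751; SL = ⌊$31,710/4⌋ = $7,927 → take SL $7,927. Book value $26,283.
Year 7: DB = ⌊$26,283 × 125%/9⌋ = $3,650; SL = ⌊$23,783/3⌋ = $7,927 → take SL $7,927. Book value $18,356.
Year 8: DB = ⌊$18,356 × 125%/9⌋ = $2,549; SL = ⌊$15,856/2⌋ = $7,928 → take SL $7,928. Book value $10,428.
Year 9 (final): $10,428 − $2,500 = $7,928. Book value $2,500.

$7,928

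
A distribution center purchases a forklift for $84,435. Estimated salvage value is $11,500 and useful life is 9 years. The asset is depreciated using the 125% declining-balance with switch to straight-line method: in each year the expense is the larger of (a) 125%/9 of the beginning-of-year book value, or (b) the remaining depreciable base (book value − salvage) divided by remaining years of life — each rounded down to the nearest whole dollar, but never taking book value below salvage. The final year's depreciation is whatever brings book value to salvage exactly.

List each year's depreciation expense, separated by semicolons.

Depreciable base = $84,435 − $11,500 = $72,935.
Year 1: DB = ⌊$84,435 × 125%/9⌋ = $11,727; SL = ⌊$72,935/9⌋ = $8,103 → take DB $11,727. Book value $72,708.
Year 2: DB = ⌊$72,708 × 125%/9⌋ = $10,098; SL = ⌊$61,208/8⌋ = $7,651 → take DB $10,098. Book value $62,610.
Year 3: DB = ⌊$62,610 × 125%/9⌋ = $8,695; SL = ⌊$51,110/7⌋ = $7,301 → take DB $8,695. Book value $53,915.
Year 4: DB = ⌊$53,915 × 125%/9⌋ = $7,488; SL = ⌊$42,415/6⌋ = $7,069 → take DB $7,488. Book value $46,427.
Year 5: DB = ⌊$46,427 × 125%/9⌋ = $6,448; SL = ⌊$34,927/5⌋ = $6,985 → take SL $6,985. Book value $39,442.
Year 6: DB = ⌊$39,442 × 125%/9⌋ = $5,478; SL = ⌊$27,942/4⌋ = $6,985 → take SL $6,985. Book value $32,457.
Year 7: DB = ⌊$32,457 × 125%/9⌋ = $4,507; SL = ⌊$20,957/3⌋ = $6,985 → take SL $6,985. Book value $25,472.
Year 8: DB = ⌊$25,472 × 125%/9⌋ = $3,537; SL = ⌊$13,972/2⌋ = $6,986 → take SL $6,986. Book value $18,486.
Year 9 (final): $18,486 − $11,500 = $6,986. Book value $11,500.

$11,727; $10,098; $8,695; $7,488; $6,985; $6,985; $6,985; $6,986; $6,986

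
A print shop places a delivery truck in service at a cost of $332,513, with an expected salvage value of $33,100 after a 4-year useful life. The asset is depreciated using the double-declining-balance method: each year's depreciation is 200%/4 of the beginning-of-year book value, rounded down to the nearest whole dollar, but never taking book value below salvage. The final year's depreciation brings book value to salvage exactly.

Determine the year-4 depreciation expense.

Depreciable base = $332,513 − $33,100 = $299,413.
Year 1: ⌊$332,513 × 200%/4⌋ = $166,256. Book value $166,257.
Year 2: ⌊$166,257 × 200%/4⌋ = $83,128. Book value $83,129.
Year 3: ⌊$83,129 × 200%/4⌋ = $41,564. Book value $41,565.
Year 4 (final): $41,565 − $33,100 = $8,465. Book value $33,100.

$8,465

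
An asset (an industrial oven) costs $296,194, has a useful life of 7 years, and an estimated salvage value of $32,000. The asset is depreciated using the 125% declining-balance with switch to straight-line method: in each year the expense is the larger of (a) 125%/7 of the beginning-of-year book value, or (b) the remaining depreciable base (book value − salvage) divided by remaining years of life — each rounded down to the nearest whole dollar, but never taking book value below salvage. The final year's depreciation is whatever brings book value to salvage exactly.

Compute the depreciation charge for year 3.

Depreciable base = $296,194 − $32,000 = $264,194.
Year 1: DB = ⌊$296,194 × 125%/7⌋ = $52,891; SL = ⌊$264,194/7⌋ = $37,742 → take DB $52,891. Book value $243,303.
Year 2: DB = ⌊$243,303 × 125%/7⌋ = $43,446; SL = ⌊$211,303/6⌋ = $35,217 → take DB $43,446. Book value $199,857.
Year 3: DB = ⌊$199,857 × 125%/7⌋ = $35,688; SL = ⌊$167,857/5⌋ = $33,571 → take DB $35,688. Book value $164,169.

$35,688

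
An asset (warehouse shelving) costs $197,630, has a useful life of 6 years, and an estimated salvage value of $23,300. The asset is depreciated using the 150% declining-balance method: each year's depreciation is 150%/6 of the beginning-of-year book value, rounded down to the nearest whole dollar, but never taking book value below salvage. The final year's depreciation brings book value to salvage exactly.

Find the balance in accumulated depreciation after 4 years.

$135,098

Depreciable base = $197,630 − $23,300 = $174,330.
Year 1: ⌊$197,630 × 150%/6⌋ = $49,407. Book value $148,223.
Year 2: ⌊$148,223 × 150%/6⌋ = $37,055. Book value $111,168.
Year 3: ⌊$111,168 × 150%/6⌋ = $27,792. Book value $83,376.
Year 4: ⌊$83,376 × 150%/6⌋ = $20,844. Book value $62,532.
Accumulated through year 4 = $197,630 − $62,532 = $135,098.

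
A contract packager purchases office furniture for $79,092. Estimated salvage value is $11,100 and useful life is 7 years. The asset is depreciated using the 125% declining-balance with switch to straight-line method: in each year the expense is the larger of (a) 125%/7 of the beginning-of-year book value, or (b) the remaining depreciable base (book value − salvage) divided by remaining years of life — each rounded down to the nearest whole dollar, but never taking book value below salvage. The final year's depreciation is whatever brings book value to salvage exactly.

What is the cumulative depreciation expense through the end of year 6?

Depreciable base = $79,092 − $11,100 = $67,992.
Year 1: DB = ⌊$79,092 × 125%/7⌋ = $14,123; SL = ⌊$67,992/7⌋ = $9,713 → take DB $14,123. Book value $64,969.
Year 2: DB = ⌊$64,969 × 125%/7⌋ = $11,601; SL = ⌊$53,869/6⌋ = $8,978 → take DB $11,601. Book value $53,368.
Year 3: DB = ⌊$53,368 × 125%/7⌋ = $9,530; SL = ⌊$42,268/5⌋ = $8,453 → take DB $9,530. Book value $43,838.
Year 4: DB = ⌊$43,838 × 125%/7⌋ = $7,828; SL = ⌊$32,738/4⌋ = $8,184 → take SL $8,184. Book value $35,654.
Year 5: DB = ⌊$35,654 × 125%/7⌋ = $6,366; SL = ⌊$24,554/3⌋ = $8,184 → take SL $8,184. Book value $27,470.
Year 6: DB = ⌊$27,470 × 125%/7⌋ = $4,905; SL = ⌊$16,370/2⌋ = $8,185 → take SL $8,185. Book value $19,285.
Accumulated through year 6 = $79,092 − $19,285 = $59,807.

$59,807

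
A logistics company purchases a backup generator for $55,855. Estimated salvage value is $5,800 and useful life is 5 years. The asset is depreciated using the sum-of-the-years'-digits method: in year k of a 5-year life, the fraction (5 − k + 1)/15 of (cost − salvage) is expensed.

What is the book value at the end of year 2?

$25,822

Depreciable base = $55,855 − $5,800 = $50,055.
Sum of the years' digits = 5+4+3+2+1 = 15.
Year 1: $50,055 × 5/15 = $16,685. Book value $39,170.
Year 2: $50,055 × 4/15 = $13,348. Book value $25,822.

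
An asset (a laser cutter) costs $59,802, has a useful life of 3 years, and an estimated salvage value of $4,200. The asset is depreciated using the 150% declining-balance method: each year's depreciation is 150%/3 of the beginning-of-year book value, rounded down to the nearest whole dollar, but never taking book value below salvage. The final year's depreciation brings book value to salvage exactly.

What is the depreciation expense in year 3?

Depreciable base = $59,802 − $4,200 = $55,602.
Year 1: ⌊$59,802 × 150%/3⌋ = $29,901. Book value $29,901.
Year 2: ⌊$29,901 × 150%/3⌋ = $14,950. Book value $14,951.
Year 3 (final): $14,951 − $4,200 = $10,751. Book value $4,200.

$10,751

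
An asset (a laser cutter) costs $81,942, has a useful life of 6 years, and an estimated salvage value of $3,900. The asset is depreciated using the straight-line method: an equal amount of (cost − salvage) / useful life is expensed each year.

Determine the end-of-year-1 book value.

$68,935

Depreciable base = $81,942 − $3,900 = $78,042.
Annual expense = $78,042 / 6 = $13,007.
End of year 1: book value $68,935.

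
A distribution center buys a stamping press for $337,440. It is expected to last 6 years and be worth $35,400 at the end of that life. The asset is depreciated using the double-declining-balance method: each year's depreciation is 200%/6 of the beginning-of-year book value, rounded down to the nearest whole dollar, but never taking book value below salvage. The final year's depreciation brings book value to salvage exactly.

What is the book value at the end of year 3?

Depreciable base = $337,440 − $35,400 = $302,040.
Year 1: ⌊$337,440 × 200%/6⌋ = $112,480. Book value $224,960.
Year 2: ⌊$224,960 × 200%/6⌋ = $74,986. Book value $149,974.
Year 3: ⌊$149,974 × 200%/6⌋ = $49,991. Book value $99,983.

$99,983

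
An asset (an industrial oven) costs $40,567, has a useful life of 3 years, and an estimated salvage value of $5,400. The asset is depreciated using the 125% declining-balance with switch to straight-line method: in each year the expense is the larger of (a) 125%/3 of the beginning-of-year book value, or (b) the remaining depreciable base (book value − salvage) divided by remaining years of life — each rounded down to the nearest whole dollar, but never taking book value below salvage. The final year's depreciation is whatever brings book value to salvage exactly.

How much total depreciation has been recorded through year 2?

Depreciable base = $40,567 − $5,400 = $35,167.
Year 1: DB = ⌊$40,567 × 125%/3⌋ = $16,902; SL = ⌊$35,167/3⌋ = $11,722 → take DB $16,902. Book value $23,665.
Year 2: DB = ⌊$23,665 × 125%/3⌋ = $9,860; SL = ⌊$18,265/2⌋ = $9,132 → take DB $9,860. Book value $13,805.
Accumulated through year 2 = $40,567 − $13,805 = $26,762.

$26,762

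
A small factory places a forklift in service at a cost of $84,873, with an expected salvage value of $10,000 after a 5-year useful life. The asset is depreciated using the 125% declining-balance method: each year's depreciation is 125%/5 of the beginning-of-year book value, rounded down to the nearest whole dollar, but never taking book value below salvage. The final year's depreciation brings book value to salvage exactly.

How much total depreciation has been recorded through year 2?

Depreciable base = $84,873 − $10,000 = $74,873.
Year 1: ⌊$84,873 × 125%/5⌋ = $21,218. Book value $63,655.
Year 2: ⌊$63,655 × 125%/5⌋ = $15,913. Book value $47,742.
Accumulated through year 2 = $84,873 − $47,742 = $37,131.

$37,131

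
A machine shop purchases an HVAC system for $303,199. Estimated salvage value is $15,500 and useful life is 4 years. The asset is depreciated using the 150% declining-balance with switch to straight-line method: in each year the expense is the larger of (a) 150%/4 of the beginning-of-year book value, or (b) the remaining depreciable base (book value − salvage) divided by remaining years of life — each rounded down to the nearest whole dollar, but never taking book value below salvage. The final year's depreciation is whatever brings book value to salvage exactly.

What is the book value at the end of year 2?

$118,438

Depreciable base = $303,199 − $15,500 = $287,699.
Year 1: DB = ⌊$303,199 × 150%/4⌋ = $113,699; SL = ⌊$287,699/4⌋ = $71,924 → take DB $113,699. Book value $189,500.
Year 2: DB = ⌊$189,500 × 150%/4⌋ = $71,062; SL = ⌊$174,000/3⌋ = $58,000 → take DB $71,062. Book value $118,438.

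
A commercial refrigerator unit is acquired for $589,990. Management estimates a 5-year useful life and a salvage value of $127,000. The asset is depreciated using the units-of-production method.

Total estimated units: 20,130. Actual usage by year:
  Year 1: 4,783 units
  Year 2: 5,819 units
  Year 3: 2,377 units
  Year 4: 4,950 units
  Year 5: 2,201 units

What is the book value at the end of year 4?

Depreciable base = $589,990 − $127,000 = $462,990.
Rate = $462,990 / 20,130 units = $23 per unit.
Year 1: 4,783 × $23 = $110,009. Book value $479,981.
Year 2: 5,819 × $23 = $133,837. Book value $346,144.
Year 3: 2,377 × $23 = $54,671. Book value $291,473.
Year 4: 4,950 × $23 = $113,850. Book value $177,623.

$177,623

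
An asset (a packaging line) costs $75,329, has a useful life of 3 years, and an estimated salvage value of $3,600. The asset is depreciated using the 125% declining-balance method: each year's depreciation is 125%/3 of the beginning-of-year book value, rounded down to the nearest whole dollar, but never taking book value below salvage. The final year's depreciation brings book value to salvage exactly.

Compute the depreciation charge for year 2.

Depreciable base = $75,329 − $3,600 = $71,729.
Year 1: ⌊$75,329 × 125%/3⌋ = $31,387. Book value $43,942.
Year 2: ⌊$43,942 × 125%/3⌋ = $18,309. Book value $25,633.

$18,309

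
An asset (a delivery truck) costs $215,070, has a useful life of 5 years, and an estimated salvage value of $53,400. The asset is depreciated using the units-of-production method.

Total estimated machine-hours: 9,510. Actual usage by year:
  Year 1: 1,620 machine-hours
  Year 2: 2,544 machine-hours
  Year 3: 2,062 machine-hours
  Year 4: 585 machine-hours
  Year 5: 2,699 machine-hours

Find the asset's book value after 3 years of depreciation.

$109,228

Depreciable base = $215,070 − $53,400 = $161,670.
Rate = $161,670 / 9,510 machine-hours = $17 per machine-hour.
Year 1: 1,620 × $17 = $27,540. Book value $187,530.
Year 2: 2,544 × $17 = $43,248. Book value $144,282.
Year 3: 2,062 × $17 = $35,054. Book value $109,228.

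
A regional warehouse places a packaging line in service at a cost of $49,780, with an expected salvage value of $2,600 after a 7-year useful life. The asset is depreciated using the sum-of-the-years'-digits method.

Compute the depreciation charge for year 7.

$1,685

Depreciable base = $49,780 − $2,600 = $47,180.
Sum of the years' digits = 7+6+5+4+3+2+1 = 28.
Year 1: $47,180 × 7/28 = $11,795. Book value $37,985.
Year 2: $47,180 × 6/28 = $10,110. Book value $27,875.
Year 3: $47,180 × 5/28 = $8,425. Book value $19,450.
Year 4: $47,180 × 4/28 = $6,740. Book value $12,710.
Year 5: $47,180 × 3/28 = $5,055. Book value $7,655.
Year 6: $47,180 × 2/28 = $3,370. Book value $4,285.
Year 7: $47,180 × 1/28 = $1,685. Book value $2,600.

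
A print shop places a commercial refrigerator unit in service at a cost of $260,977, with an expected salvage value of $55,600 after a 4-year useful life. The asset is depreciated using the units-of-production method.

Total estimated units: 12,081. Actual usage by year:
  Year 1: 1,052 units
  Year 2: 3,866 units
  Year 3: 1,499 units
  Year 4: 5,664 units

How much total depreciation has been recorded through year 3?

$109,089

Depreciable base = $260,977 − $55,600 = $205,377.
Rate = $205,377 / 12,081 units = $17 per unit.
Year 1: 1,052 × $17 = $17,884. Book value $243,093.
Year 2: 3,866 × $17 = $65,722. Book value $177,371.
Year 3: 1,499 × $17 = $25,483. Book value $151,888.
Accumulated through year 3 = $260,977 − $151,888 = $109,089.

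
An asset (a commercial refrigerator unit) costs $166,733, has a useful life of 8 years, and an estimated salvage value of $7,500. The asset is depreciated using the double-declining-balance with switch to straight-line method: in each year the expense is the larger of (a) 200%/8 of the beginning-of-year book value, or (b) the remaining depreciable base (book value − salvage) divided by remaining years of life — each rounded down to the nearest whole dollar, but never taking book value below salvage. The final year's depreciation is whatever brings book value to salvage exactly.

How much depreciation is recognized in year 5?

$13,189

Depreciable base = $166,733 − $7,500 = $159,233.
Year 1: DB = ⌊$166,733 × 200%/8⌋ = $41,683; SL = ⌊$159,233/8⌋ = $19,904 → take DB $41,683. Book value $125,050.
Year 2: DB = ⌊$125,050 × 200%/8⌋ = $31,262; SL = ⌊$117,550/7⌋ = $16,792 → take DB $31,262. Book value $93,788.
Year 3: DB = ⌊$93,788 × 200%/8⌋ = $23,447; SL = ⌊$86,288/6⌋ = $14,381 → take DB $23,447. Book value $70,341.
Year 4: DB = ⌊$70,341 × 200%/8⌋ = $17,585; SL = ⌊$62,841/5⌋ = $12,568 → take DB $17,585. Book value $52,756.
Year 5: DB = ⌊$52,756 × 200%/8⌋ = $13,189; SL = ⌊$45,256/4⌋ = $11,314 → take DB $13,189. Book value $39,567.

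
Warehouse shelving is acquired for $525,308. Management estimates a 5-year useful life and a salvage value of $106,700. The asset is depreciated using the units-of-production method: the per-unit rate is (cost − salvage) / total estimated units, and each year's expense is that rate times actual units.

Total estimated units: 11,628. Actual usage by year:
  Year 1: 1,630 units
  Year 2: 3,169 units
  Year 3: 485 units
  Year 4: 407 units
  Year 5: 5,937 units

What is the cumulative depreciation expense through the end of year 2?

Depreciable base = $525,308 − $106,700 = $418,608.
Rate = $418,608 / 11,628 units = $36 per unit.
Year 1: 1,630 × $36 = $58,680. Book value $466,628.
Year 2: 3,169 × $36 = $114,084. Book value $352,544.
Accumulated through year 2 = $525,308 − $352,544 = $172,764.

$172,764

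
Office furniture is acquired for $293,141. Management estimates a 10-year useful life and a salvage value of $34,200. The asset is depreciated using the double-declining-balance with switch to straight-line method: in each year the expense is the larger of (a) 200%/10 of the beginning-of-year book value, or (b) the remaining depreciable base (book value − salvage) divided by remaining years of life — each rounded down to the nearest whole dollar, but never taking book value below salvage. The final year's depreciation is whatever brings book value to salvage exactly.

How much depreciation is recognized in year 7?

Depreciable base = $293,141 − $34,200 = $258,941.
Year 1: DB = ⌊$293,141 × 200%/10⌋ = $58,628; SL = ⌊$258,941/10⌋ = $25,894 → take DB $58,628. Book value $234,513.
Year 2: DB = ⌊$234,513 × 200%/10⌋ = $46,902; SL = ⌊$200,313/9⌋ = $22,257 → take DB $46,902. Book value $187,611.
Year 3: DB = ⌊$187,611 × 200%/10⌋ = $37,522; SL = ⌊$153,411/8⌋ = $19,176 → take DB $37,522. Book value $150,089.
Year 4: DB = ⌊$150,089 × 200%/10⌋ = $30,017; SL = ⌊$115,889/7⌋ = $16,555 → take DB $30,017. Book value $120,072.
Year 5: DB = ⌊$120,072 × 200%/10⌋ = $24,014; SL = ⌊$85,872/6⌋ = $14,312 → take DB $24,014. Book value $96,058.
Year 6: DB = ⌊$96,058 × 200%/10⌋ = $19,211; SL = ⌊$61,858/5⌋ = $12,371 → take DB $19,211. Book value $76,847.
Year 7: DB = ⌊$76,847 × 200%/10⌋ = $15,369; SL = ⌊$42,647/4⌋ = $10,661 → take DB $15,369. Book value $61,478.

$15,369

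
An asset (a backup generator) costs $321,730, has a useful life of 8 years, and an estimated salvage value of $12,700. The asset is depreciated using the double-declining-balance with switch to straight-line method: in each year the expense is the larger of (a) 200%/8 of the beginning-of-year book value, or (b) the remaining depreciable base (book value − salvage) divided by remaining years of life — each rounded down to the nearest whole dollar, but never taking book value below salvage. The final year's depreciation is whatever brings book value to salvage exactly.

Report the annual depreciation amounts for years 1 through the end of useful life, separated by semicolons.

$80,432; $60,324; $45,243; $33,932; $25,449; $21,216; $21,217; $21,217

Depreciable base = $321,730 − $12,700 = $309,030.
Year 1: DB = ⌊$321,730 × 200%/8⌋ = $80,432; SL = ⌊$309,030/8⌋ = $38,628 → take DB $80,432. Book value $241,298.
Year 2: DB = ⌊$241,298 × 200%/8⌋ = $60,324; SL = ⌊$228,598/7⌋ = $32,656 → take DB $60,324. Book value $180,974.
Year 3: DB = ⌊$180,974 × 200%/8⌋ = $45,243; SL = ⌊$168,274/6⌋ = $28,045 → take DB $45,243. Book value $135,731.
Year 4: DB = ⌊$135,731 × 200%/8⌋ = $33,932; SL = ⌊$123,031/5⌋ = $24,606 → take DB $33,932. Book value $101,799.
Year 5: DB = ⌊$101,799 × 200%/8⌋ = $25,449; SL = ⌊$89,099/4⌋ = $22,274 → take DB $25,449. Book value $76,350.
Year 6: DB = ⌊$76,350 × 200%/8⌋ = $19,087; SL = ⌊$63,650/3⌋ = $21,216 → take SL $21,216. Book value $55,134.
Year 7: DB = ⌊$55,134 × 200%/8⌋ = $13,783; SL = ⌊$42,434/2⌋ = $21,217 → take SL $21,217. Book value $33,917.
Year 8 (final): $33,917 − $12,700 = $21,217. Book value $12,700.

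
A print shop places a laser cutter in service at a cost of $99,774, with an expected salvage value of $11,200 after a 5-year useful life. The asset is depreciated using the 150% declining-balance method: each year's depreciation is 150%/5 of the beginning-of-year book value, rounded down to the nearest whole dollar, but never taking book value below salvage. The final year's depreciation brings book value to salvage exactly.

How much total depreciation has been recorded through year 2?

$50,884

Depreciable base = $99,774 − $11,200 = $88,574.
Year 1: ⌊$99,774 × 150%/5⌋ = $29,932. Book value $69,842.
Year 2: ⌊$69,842 × 150%/5⌋ = $20,952. Book value $48,890.
Accumulated through year 2 = $99,774 − $48,890 = $50,884.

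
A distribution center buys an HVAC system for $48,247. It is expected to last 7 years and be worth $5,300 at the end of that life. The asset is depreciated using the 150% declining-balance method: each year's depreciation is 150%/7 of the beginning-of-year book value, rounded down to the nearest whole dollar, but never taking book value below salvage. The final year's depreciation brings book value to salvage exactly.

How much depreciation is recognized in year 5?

Depreciable base = $48,247 − $5,300 = $42,947.
Year 1: ⌊$48,247 × 150%/7⌋ = $10,338. Book value $37,909.
Year 2: ⌊$37,909 × 150%/7⌋ = $8,123. Book value $29,786.
Year 3: ⌊$29,786 × 150%/7⌋ = $6,382. Book value $23,404.
Year 4: ⌊$23,404 × 150%/7⌋ = $5,015. Book value $18,389.
Year 5: ⌊$18,389 × 150%/7⌋ = $3,940. Book value $14,449.

$3,940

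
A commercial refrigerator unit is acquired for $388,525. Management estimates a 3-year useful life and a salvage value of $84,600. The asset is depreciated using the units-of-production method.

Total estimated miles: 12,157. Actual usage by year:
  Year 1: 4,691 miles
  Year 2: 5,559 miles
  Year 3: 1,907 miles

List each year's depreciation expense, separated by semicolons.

$117,275; $138,975; $47,675

Depreciable base = $388,525 − $84,600 = $303,925.
Rate = $303,925 / 12,157 miles = $25 per mile.
Year 1: 4,691 × $25 = $117,275. Book value $271,250.
Year 2: 5,559 × $25 = $138,975. Book value $132,275.
Year 3: 1,907 × $25 = $47,675. Book value $84,600.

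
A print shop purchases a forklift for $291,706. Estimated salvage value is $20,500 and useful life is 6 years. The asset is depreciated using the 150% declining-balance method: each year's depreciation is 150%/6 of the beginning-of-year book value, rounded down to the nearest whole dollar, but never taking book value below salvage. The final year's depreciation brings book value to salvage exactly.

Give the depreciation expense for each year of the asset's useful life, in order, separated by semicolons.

$72,926; $54,695; $41,021; $30,766; $23,074; $48,724

Depreciable base = $291,706 − $20,500 = $271,206.
Year 1: ⌊$291,706 × 150%/6⌋ = $72,926. Book value $218,780.
Year 2: ⌊$218,780 × 150%/6⌋ = $54,695. Book value $164,085.
Year 3: ⌊$164,085 × 150%/6⌋ = $41,021. Book value $123,064.
Year 4: ⌊$123,064 × 150%/6⌋ = $30,766. Book value $92,298.
Year 5: ⌊$92,298 × 150%/6⌋ = $23,074. Book value $69,224.
Year 6 (final): $69,224 − $20,500 = $48,724. Book value $20,500.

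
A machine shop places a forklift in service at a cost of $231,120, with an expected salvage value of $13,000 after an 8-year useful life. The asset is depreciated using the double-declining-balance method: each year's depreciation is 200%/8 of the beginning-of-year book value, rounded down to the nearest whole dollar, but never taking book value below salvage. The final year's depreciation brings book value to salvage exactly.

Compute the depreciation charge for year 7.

Depreciable base = $231,120 − $13,000 = $218,120.
Year 1: ⌊$231,120 × 200%/8⌋ = $57,780. Book value $173,340.
Year 2: ⌊$173,340 × 200%/8⌋ = $43,335. Book value $130,005.
Year 3: ⌊$130,005 × 200%/8⌋ = $32,501. Book value $97,504.
Year 4: ⌊$97,504 × 200%/8⌋ = $24,376. Book value $73,128.
Year 5: ⌊$73,128 × 200%/8⌋ = $18,282. Book value $54,846.
Year 6: ⌊$54,846 × 200%/8⌋ = $13,711. Book value $41,135.
Year 7: ⌊$41,135 × 200%/8⌋ = $10,283. Book value $30,852.

$10,283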